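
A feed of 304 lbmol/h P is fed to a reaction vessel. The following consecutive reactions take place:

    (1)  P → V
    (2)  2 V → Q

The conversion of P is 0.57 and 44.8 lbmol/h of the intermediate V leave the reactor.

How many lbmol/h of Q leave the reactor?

Conversion of P: P consumed = 1ξ₁ = 0.57 × 304 → ξ₁ = 173.3 lbmol/h.
V balance: n_V = 0 + 1ξ₁ − 2ξ₂ = 44.8 → ξ₂ = (1·173.3 − 44.8)/2 = 64.24 lbmol/h.
Outlet amounts (n = n₀ + Σ ν·ξ):
  P: 304 − 1(173.3) = 130.7
  V: 0 + 1(173.3) − 2(64.24) = 44.8
  Q: 0 + 1(64.24) = 64.24

64.2 lbmol/h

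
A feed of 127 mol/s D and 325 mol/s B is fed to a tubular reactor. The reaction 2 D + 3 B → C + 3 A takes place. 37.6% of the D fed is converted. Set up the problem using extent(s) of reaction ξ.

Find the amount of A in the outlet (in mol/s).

D reacted = 0.376 × 127 = 47.75 mol/s; ν_D = −2, so ξ = 47.75/2 = 23.88 mol/s.
Outlet amounts (n = n₀ + ν ξ):
  D: 127 − 2(23.88) = 79.25
  B: 325 − 3(23.88) = 253.4
  C: 0 + 1(23.88) = 23.88
  A: 0 + 3(23.88) = 71.63

71.6 mol/s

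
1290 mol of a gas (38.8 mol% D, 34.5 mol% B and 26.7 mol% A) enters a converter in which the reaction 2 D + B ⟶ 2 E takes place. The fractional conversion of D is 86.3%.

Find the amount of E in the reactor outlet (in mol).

D reacted = 0.863 × 500.5 = 431.9 mol; ν_D = −2, so ξ = 431.9/2 = 216 mol.
Outlet amounts (n = n₀ + ν ξ):
  D: 500.5 − 2(216) = 68.57
  B: 445.1 − 1(216) = 229.1
  E: 0 + 2(216) = 431.9
  A: 344.4 (inert)

432 mol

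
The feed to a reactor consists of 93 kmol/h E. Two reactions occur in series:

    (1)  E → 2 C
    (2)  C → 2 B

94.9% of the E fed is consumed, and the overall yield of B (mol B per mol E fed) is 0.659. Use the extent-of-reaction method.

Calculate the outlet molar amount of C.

146 kmol/h

Conversion of E: E consumed = 1ξ₁ = 0.949 × 93 → ξ₁ = 88.26 kmol/h.
Yield of B: 2ξ₂ / 93 = 0.659 → ξ₂ = 30.64 kmol/h.
Outlet amounts (n = n₀ + Σ ν·ξ):
  E: 93 − 1(88.26) = 4.743
  C: 0 + 2(88.26) − 1(30.64) = 145.9
  B: 0 + 2(30.64) = 61.29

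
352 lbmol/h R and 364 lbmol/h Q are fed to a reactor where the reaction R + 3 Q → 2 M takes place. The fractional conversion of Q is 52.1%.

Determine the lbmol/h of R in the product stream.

289 lbmol/h

Q reacted = 0.521 × 364 = 189.6 lbmol/h; ν_Q = −3, so ξ = 189.6/3 = 63.21 lbmol/h.
Outlet amounts (n = n₀ + ν ξ):
  R: 352 − 1(63.21) = 288.8
  Q: 364 − 3(63.21) = 174.4
  M: 0 + 2(63.21) = 126.4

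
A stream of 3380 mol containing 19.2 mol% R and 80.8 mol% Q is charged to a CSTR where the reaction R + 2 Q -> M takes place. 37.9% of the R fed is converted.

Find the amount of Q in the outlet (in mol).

R reacted = 0.379 × 649 = 246 mol; ν_R = −1, so ξ = 246/1 = 246 mol.
Outlet amounts (n = n₀ + ν ξ):
  R: 649 − 1(246) = 403
  Q: 2731 − 2(246) = 2239
  M: 0 + 1(246) = 246

2240 mol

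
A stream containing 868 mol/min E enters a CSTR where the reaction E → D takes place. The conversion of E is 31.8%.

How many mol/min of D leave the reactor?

E reacted = 0.318 × 868 = 276 mol/min; ν_E = −1, so ξ = 276/1 = 276 mol/min.
Outlet amounts (n = n₀ + ν ξ):
  E: 868 − 1(276) = 592
  D: 0 + 1(276) = 276

276 mol/min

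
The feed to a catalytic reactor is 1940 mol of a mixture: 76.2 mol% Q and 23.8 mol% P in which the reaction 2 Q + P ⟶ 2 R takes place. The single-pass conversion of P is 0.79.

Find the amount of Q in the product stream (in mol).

749 mol

P reacted = 0.79 × 461.7 = 364.8 mol; ν_P = −1, so ξ = 364.8/1 = 364.8 mol.
Outlet amounts (n = n₀ + ν ξ):
  Q: 1478 − 2(364.8) = 748.8
  P: 461.7 − 1(364.8) = 96.96
  R: 0 + 2(364.8) = 729.5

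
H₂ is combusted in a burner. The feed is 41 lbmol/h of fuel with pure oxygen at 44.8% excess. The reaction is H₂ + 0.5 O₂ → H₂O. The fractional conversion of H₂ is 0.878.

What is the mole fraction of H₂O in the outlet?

0.683

Stoichiometric O₂ = 0.5 × 41 = 20.5 lbmol/h; O₂ fed = 20.5 × 1.448 = 29.68 lbmol/h.
Fuel reacted = 0.878 × 41 → ξ = 36 lbmol/h.
Outlet (n = n₀ + ν ξ):
  H₂: 41 − 1(36) = 5.002
  O₂: 29.68 − 0.5(36) = 11.68
  H₂O: 0 + 1(36) = 36
Total out = 52.69 lbmol/h; y_H₂O = 36 / 52.69 = 0.6833.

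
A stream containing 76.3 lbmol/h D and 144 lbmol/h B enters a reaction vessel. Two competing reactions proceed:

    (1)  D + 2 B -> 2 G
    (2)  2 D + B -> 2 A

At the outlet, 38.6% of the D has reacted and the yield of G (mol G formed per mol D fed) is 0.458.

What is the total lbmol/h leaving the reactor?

Yield of G: 2ξ₁ / 76.3 = 0.458 → ξ₁ = 17.47 lbmol/h.
Conversion of D: 1ξ₁ + 2ξ₂ = 0.386 × 76.3 = 29.45 → ξ₂ = 5.99 lbmol/h.
Outlet amounts (n = n₀ + Σ ν·ξ):
  D: 76.3 − 1(17.47) − 2(5.99) = 46.85
  B: 144 − 2(17.47) − 1(5.99) = 103.1
  G: 0 + 2(17.47) = 34.95
  A: 0 + 2(5.99) = 11.98
Total out = 46.85 + 103.1 + 34.95 + 11.98 = 196.8 lbmol/h.

197 lbmol/h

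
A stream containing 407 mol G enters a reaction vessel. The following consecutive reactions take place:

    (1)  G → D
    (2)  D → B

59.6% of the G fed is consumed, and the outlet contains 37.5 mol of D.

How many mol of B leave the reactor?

Conversion of G: G consumed = 1ξ₁ = 0.596 × 407 → ξ₁ = 242.6 mol.
D balance: n_D = 0 + 1ξ₁ − 1ξ₂ = 37.5 → ξ₂ = (1·242.6 − 37.5)/1 = 205.1 mol.
Outlet amounts (n = n₀ + Σ ν·ξ):
  G: 407 − 1(242.6) = 164.4
  D: 0 + 1(242.6) − 1(205.1) = 37.5
  B: 0 + 1(205.1) = 205.1

205 mol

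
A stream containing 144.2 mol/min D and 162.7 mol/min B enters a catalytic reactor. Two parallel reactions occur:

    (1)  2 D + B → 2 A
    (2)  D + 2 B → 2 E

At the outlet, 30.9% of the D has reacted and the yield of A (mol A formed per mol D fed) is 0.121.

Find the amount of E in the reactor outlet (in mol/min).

Yield of A: 2ξ₁ / 144.2 = 0.121 → ξ₁ = 8.724 mol/min.
Conversion of D: 2ξ₁ + 1ξ₂ = 0.309 × 144.2 = 44.56 → ξ₂ = 27.11 mol/min.
Outlet amounts (n = n₀ + Σ ν·ξ):
  D: 144.2 − 2(8.724) − 1(27.11) = 99.64
  B: 162.7 − 1(8.724) − 2(27.11) = 99.76
  A: 0 + 2(8.724) = 17.45
  E: 0 + 2(27.11) = 54.22

54.2 mol/min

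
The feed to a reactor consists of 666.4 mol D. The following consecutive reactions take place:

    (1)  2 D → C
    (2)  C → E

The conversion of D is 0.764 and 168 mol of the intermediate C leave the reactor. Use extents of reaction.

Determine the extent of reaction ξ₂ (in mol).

Conversion of D: D consumed = 2ξ₁ = 0.764 × 666.4 → ξ₁ = 254.6 mol.
C balance: n_C = 0 + 1ξ₁ − 1ξ₂ = 168 → ξ₂ = (1·254.6 − 168)/1 = 86.56 mol.
Outlet amounts (n = n₀ + Σ ν·ξ):
  D: 666.4 − 2(254.6) = 157.3
  C: 0 + 1(254.6) − 1(86.56) = 168
  E: 0 + 1(86.56) = 86.56

ξ₂ = 86.6 mol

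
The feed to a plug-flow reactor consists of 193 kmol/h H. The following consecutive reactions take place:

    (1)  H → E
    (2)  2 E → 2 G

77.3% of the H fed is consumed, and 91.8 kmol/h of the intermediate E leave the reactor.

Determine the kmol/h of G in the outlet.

Conversion of H: H consumed = 1ξ₁ = 0.773 × 193 → ξ₁ = 149.2 kmol/h.
E balance: n_E = 0 + 1ξ₁ − 2ξ₂ = 91.8 → ξ₂ = (1·149.2 − 91.8)/2 = 28.69 kmol/h.
Outlet amounts (n = n₀ + Σ ν·ξ):
  H: 193 − 1(149.2) = 43.81
  E: 0 + 1(149.2) − 2(28.69) = 91.8
  G: 0 + 2(28.69) = 57.39

57.4 kmol/h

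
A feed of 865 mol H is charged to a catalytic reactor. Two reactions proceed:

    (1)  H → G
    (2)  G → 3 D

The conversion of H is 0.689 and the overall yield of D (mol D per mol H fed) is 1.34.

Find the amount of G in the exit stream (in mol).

210 mol

Conversion of H: H consumed = 1ξ₁ = 0.689 × 865 → ξ₁ = 596 mol.
Yield of D: 3ξ₂ / 865 = 1.34 → ξ₂ = 386.4 mol.
Outlet amounts (n = n₀ + Σ ν·ξ):
  H: 865 − 1(596) = 269
  G: 0 + 1(596) − 1(386.4) = 209.6
  D: 0 + 3(386.4) = 1159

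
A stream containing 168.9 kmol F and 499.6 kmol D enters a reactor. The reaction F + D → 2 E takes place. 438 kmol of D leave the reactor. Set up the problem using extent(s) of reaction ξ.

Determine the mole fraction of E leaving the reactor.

0.184

For D: n = n₀ − 1ξ → 438 = 499.6 − 1ξ, giving ξ = 61.6 kmol.
Outlet amounts (n = n₀ + ν ξ):
  F: 168.9 − 1(61.6) = 107.3
  D: 499.6 − 1(61.6) = 438
  E: 0 + 2(61.6) = 123.2
Total out = 668.5 kmol; y_E = 123.2 / 668.5 = 0.1843.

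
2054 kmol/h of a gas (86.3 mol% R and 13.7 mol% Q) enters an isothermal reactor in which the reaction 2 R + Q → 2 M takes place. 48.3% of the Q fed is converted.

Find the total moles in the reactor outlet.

1920 kmol/h

Q reacted = 0.483 × 281.4 = 135.9 kmol/h; ν_Q = −1, so ξ = 135.9/1 = 135.9 kmol/h.
Outlet amounts (n = n₀ + ν ξ):
  R: 1773 − 2(135.9) = 1501
  Q: 281.4 − 1(135.9) = 145.5
  M: 0 + 2(135.9) = 271.8
Total out = 1501 + 145.5 + 271.8 = 1918 kmol/h.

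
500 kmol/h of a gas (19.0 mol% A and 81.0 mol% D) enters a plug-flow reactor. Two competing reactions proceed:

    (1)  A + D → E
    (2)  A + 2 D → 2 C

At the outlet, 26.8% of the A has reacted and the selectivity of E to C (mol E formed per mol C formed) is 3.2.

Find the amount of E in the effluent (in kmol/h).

Conversion of A: A consumed = 0.268 × 95 = 25.46 kmol/h = 1ξ₁ + 1ξ₂.
Selectivity: 1ξ₁ / (2ξ₂) = 3.2 → ξ₁ = 6.4 ξ₂.
Substitute: (1·6.4 + 1) ξ₂ = 25.46 → ξ₂ = 3.441 kmol/h, ξ₁ = 22.02 kmol/h.
Outlet amounts (n = n₀ + Σ ν·ξ):
  A: 95 − 1(22.02) − 1(3.441) = 69.54
  D: 405 − 1(22.02) − 2(3.441) = 376.1
  E: 0 + 1(22.02) = 22.02
  C: 0 + 2(3.441) = 6.881

22 kmol/h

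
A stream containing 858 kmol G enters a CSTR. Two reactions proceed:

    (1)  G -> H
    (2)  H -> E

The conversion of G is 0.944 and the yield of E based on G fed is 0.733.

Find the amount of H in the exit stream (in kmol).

Conversion of G: G consumed = 1ξ₁ = 0.944 × 858 → ξ₁ = 810 kmol.
Yield of E: 1ξ₂ / 858 = 0.733 → ξ₂ = 628.9 kmol.
Outlet amounts (n = n₀ + Σ ν·ξ):
  G: 858 − 1(810) = 48.05
  H: 0 + 1(810) − 1(628.9) = 181
  E: 0 + 1(628.9) = 628.9

181 kmol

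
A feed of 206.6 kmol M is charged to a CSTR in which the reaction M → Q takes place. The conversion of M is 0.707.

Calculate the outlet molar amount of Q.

146 kmol

M reacted = 0.707 × 206.6 = 146.1 kmol; ν_M = −1, so ξ = 146.1/1 = 146.1 kmol.
Outlet amounts (n = n₀ + ν ξ):
  M: 206.6 − 1(146.1) = 60.53
  Q: 0 + 1(146.1) = 146.1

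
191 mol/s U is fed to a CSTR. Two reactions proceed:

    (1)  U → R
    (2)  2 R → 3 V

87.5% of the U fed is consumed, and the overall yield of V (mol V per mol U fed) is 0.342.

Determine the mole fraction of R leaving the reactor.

Conversion of U: U consumed = 1ξ₁ = 0.875 × 191 → ξ₁ = 167.1 mol/s.
Yield of V: 3ξ₂ / 191 = 0.342 → ξ₂ = 21.77 mol/s.
Outlet amounts (n = n₀ + Σ ν·ξ):
  U: 191 − 1(167.1) = 23.88
  R: 0 + 1(167.1) − 2(21.77) = 123.6
  V: 0 + 3(21.77) = 65.32
Total out = 212.8 mol/s; y_R = 123.6 / 212.8 = 0.5808.

0.581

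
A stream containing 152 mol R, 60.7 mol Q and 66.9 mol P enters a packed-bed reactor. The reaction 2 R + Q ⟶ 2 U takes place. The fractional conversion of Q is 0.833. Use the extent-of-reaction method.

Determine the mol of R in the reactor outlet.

50.9 mol

Q reacted = 0.833 × 60.7 = 50.56 mol; ν_Q = −1, so ξ = 50.56/1 = 50.56 mol.
Outlet amounts (n = n₀ + ν ξ):
  R: 152 − 2(50.56) = 50.87
  Q: 60.7 − 1(50.56) = 10.14
  U: 0 + 2(50.56) = 101.1
  P: 66.9 (inert)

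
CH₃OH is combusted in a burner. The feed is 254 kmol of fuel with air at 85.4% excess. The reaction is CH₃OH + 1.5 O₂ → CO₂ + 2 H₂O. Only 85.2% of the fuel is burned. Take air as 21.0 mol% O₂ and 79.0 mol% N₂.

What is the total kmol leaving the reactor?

Stoichiometric O₂ = 1.5 × 254 = 381 kmol; O₂ fed = 381 × 1.854 = 706.4 kmol.
N₂ fed = 706.4 × 79/21 = 2657 kmol.
Fuel reacted = 0.852 × 254 → ξ = 216.4 kmol.
Outlet (n = n₀ + ν ξ):
  CH₃OH: 254 − 1(216.4) = 37.59
  O₂: 706.4 − 1.5(216.4) = 381.8
  N₂: 2657 (inert)
  CO₂: 0 + 1(216.4) = 216.4
  H₂O: 0 + 2(216.4) = 432.8
Total out = 37.59 + 381.8 + 2657 + 216.4 + 432.8 = 3726 kmol.

3730 kmol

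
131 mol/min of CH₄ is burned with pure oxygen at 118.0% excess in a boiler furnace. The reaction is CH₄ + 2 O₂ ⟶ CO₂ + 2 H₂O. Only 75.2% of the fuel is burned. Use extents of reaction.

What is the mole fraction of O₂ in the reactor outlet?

0.533

Stoichiometric O₂ = 2 × 131 = 262 mol/min; O₂ fed = 262 × 2.180 = 571.2 mol/min.
Fuel reacted = 0.752 × 131 → ξ = 98.51 mol/min.
Outlet (n = n₀ + ν ξ):
  CH₄: 131 − 1(98.51) = 32.49
  O₂: 571.2 − 2(98.51) = 374.1
  CO₂: 0 + 1(98.51) = 98.51
  H₂O: 0 + 2(98.51) = 197
Total out = 702.2 mol/min; y_O₂ = 374.1 / 702.2 = 0.5328.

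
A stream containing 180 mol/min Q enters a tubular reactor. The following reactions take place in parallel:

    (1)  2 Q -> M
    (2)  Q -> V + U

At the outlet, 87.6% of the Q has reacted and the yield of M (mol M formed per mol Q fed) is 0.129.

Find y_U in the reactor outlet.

Yield of M: 1ξ₁ / 180 = 0.129 → ξ₁ = 23.22 mol/min.
Conversion of Q: 2ξ₁ + 1ξ₂ = 0.876 × 180 = 157.7 → ξ₂ = 111.2 mol/min.
Outlet amounts (n = n₀ + Σ ν·ξ):
  Q: 180 − 2(23.22) − 1(111.2) = 22.32
  M: 0 + 1(23.22) = 23.22
  V: 0 + 1(111.2) = 111.2
  U: 0 + 1(111.2) = 111.2
Total out = 268 mol/min; y_U = 111.2 / 268 = 0.415.

0.415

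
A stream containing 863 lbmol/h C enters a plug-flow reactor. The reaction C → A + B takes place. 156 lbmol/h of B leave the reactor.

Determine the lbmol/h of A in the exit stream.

For B: n = n₀ + 1ξ → 156 = 0 + 1ξ, giving ξ = 156 lbmol/h.
Outlet amounts (n = n₀ + ν ξ):
  C: 863 − 1(156) = 707
  A: 0 + 1(156) = 156
  B: 0 + 1(156) = 156

156 lbmol/h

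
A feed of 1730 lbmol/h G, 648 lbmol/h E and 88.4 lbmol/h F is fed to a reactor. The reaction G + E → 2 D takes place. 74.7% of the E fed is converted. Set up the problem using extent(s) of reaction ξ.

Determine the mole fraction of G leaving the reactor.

E reacted = 0.747 × 648 = 484.1 lbmol/h; ν_E = −1, so ξ = 484.1/1 = 484.1 lbmol/h.
Outlet amounts (n = n₀ + ν ξ):
  G: 1730 − 1(484.1) = 1246
  E: 648 − 1(484.1) = 163.9
  D: 0 + 2(484.1) = 968.1
  F: 88.4 (inert)
Total out = 2466 lbmol/h; y_G = 1246 / 2466 = 0.5052.

0.505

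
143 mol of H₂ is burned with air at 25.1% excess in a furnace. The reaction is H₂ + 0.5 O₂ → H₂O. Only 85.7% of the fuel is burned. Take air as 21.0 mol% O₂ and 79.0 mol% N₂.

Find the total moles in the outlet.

Stoichiometric O₂ = 0.5 × 143 = 71.5 mol; O₂ fed = 71.5 × 1.251 = 89.45 mol.
N₂ fed = 89.45 × 79/21 = 336.5 mol.
Fuel reacted = 0.857 × 143 → ξ = 122.6 mol.
Outlet (n = n₀ + ν ξ):
  H₂: 143 − 1(122.6) = 20.45
  O₂: 89.45 − 0.5(122.6) = 28.17
  N₂: 336.5 (inert)
  H₂O: 0 + 1(122.6) = 122.6
Total out = 20.45 + 28.17 + 336.5 + 122.6 = 507.7 mol.

508 mol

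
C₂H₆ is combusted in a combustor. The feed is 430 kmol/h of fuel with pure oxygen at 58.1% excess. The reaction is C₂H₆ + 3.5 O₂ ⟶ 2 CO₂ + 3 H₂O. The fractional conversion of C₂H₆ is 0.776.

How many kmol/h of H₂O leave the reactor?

1000 kmol/h

Stoichiometric O₂ = 3.5 × 430 = 1505 kmol/h; O₂ fed = 1505 × 1.581 = 2379 kmol/h.
Fuel reacted = 0.776 × 430 → ξ = 333.7 kmol/h.
Outlet (n = n₀ + ν ξ):
  C₂H₆: 430 − 1(333.7) = 96.32
  O₂: 2379 − 3.5(333.7) = 1212
  CO₂: 0 + 2(333.7) = 667.4
  H₂O: 0 + 3(333.7) = 1001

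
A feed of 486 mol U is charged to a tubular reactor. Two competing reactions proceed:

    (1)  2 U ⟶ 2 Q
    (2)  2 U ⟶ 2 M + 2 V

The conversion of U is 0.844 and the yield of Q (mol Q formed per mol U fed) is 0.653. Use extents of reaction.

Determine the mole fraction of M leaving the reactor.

Yield of Q: 2ξ₁ / 486 = 0.653 → ξ₁ = 158.7 mol.
Conversion of U: 2ξ₁ + 2ξ₂ = 0.844 × 486 = 410.2 → ξ₂ = 46.41 mol.
Outlet amounts (n = n₀ + Σ ν·ξ):
  U: 486 − 2(158.7) − 2(46.41) = 75.82
  Q: 0 + 2(158.7) = 317.4
  M: 0 + 2(46.41) = 92.83
  V: 0 + 2(46.41) = 92.83
Total out = 578.8 mol; y_M = 92.83 / 578.8 = 0.1604.

0.16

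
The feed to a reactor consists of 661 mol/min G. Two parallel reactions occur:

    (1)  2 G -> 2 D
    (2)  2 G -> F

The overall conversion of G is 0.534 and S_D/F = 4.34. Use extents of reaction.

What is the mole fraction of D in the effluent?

Conversion of G: G consumed = 0.534 × 661 = 353 mol/min = 2ξ₁ + 2ξ₂.
Selectivity: 2ξ₁ / (1ξ₂) = 4.34 → ξ₁ = 2.17 ξ₂.
Substitute: (2·2.17 + 2) ξ₂ = 353 → ξ₂ = 55.67 mol/min, ξ₁ = 120.8 mol/min.
Outlet amounts (n = n₀ + Σ ν·ξ):
  G: 661 − 2(120.8) − 2(55.67) = 308
  D: 0 + 2(120.8) = 241.6
  F: 0 + 1(55.67) = 55.67
Total out = 605.3 mol/min; y_D = 241.6 / 605.3 = 0.3992.

0.399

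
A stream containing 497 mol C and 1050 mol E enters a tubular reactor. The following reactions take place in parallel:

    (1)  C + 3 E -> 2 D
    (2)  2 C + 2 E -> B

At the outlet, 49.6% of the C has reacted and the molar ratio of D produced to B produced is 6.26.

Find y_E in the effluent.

Conversion of C: C consumed = 0.496 × 497 = 246.5 mol = 1ξ₁ + 2ξ₂.
Selectivity: 2ξ₁ / (1ξ₂) = 6.26 → ξ₁ = 3.13 ξ₂.
Substitute: (1·3.13 + 2) ξ₂ = 246.5 → ξ₂ = 48.05 mol, ξ₁ = 150.4 mol.
Outlet amounts (n = n₀ + Σ ν·ξ):
  C: 497 − 1(150.4) − 2(48.05) = 250.5
  E: 1050 − 3(150.4) − 2(48.05) = 502.7
  D: 0 + 2(150.4) = 300.8
  B: 0 + 1(48.05) = 48.05
Total out = 1102 mol; y_E = 502.7 / 1102 = 0.4561.

0.456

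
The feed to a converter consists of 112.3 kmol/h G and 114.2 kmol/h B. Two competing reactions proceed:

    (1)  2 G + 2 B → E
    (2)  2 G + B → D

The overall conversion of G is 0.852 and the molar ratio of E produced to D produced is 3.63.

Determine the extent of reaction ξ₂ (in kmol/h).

ξ₂ = 10.3 kmol/h

Conversion of G: G consumed = 0.852 × 112.3 = 95.68 kmol/h = 2ξ₁ + 2ξ₂.
Selectivity: 1ξ₁ / (1ξ₂) = 3.63 → ξ₁ = 3.63 ξ₂.
Substitute: (2·3.63 + 2) ξ₂ = 95.68 → ξ₂ = 10.33 kmol/h, ξ₁ = 37.51 kmol/h.
Outlet amounts (n = n₀ + Σ ν·ξ):
  G: 112.3 − 2(37.51) − 2(10.33) = 16.62
  B: 114.2 − 2(37.51) − 1(10.33) = 28.85
  E: 0 + 1(37.51) = 37.51
  D: 0 + 1(10.33) = 10.33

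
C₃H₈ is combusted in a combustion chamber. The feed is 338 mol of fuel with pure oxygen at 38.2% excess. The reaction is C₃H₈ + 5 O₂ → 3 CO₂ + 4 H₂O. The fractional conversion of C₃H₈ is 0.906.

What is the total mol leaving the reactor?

2980 mol

Stoichiometric O₂ = 5 × 338 = 1690 mol; O₂ fed = 1690 × 1.382 = 2336 mol.
Fuel reacted = 0.906 × 338 → ξ = 306.2 mol.
Outlet (n = n₀ + ν ξ):
  C₃H₈: 338 − 1(306.2) = 31.77
  O₂: 2336 − 5(306.2) = 804.4
  CO₂: 0 + 3(306.2) = 918.7
  H₂O: 0 + 4(306.2) = 1225
Total out = 31.77 + 804.4 + 918.7 + 1225 = 2980 mol.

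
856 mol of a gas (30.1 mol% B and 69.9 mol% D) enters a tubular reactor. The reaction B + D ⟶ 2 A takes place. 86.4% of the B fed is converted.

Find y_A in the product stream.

0.52

B reacted = 0.864 × 257.7 = 222.6 mol; ν_B = −1, so ξ = 222.6/1 = 222.6 mol.
Outlet amounts (n = n₀ + ν ξ):
  B: 257.7 − 1(222.6) = 35.04
  D: 598.3 − 1(222.6) = 375.7
  A: 0 + 2(222.6) = 445.2
Total out = 856 mol; y_A = 445.2 / 856 = 0.5201.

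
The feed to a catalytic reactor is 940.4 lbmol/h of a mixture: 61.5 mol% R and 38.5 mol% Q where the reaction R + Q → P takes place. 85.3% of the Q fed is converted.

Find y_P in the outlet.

Q reacted = 0.853 × 362.1 = 308.8 lbmol/h; ν_Q = −1, so ξ = 308.8/1 = 308.8 lbmol/h.
Outlet amounts (n = n₀ + ν ξ):
  R: 578.3 − 1(308.8) = 269.5
  Q: 362.1 − 1(308.8) = 53.22
  P: 0 + 1(308.8) = 308.8
Total out = 631.6 lbmol/h; y_P = 308.8 / 631.6 = 0.489.

0.489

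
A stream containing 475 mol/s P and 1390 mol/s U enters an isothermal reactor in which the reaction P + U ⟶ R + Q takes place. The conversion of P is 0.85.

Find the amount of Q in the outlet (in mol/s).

404 mol/s

P reacted = 0.85 × 475 = 403.8 mol/s; ν_P = −1, so ξ = 403.8/1 = 403.8 mol/s.
Outlet amounts (n = n₀ + ν ξ):
  P: 475 − 1(403.8) = 71.25
  U: 1390 − 1(403.8) = 986.2
  R: 0 + 1(403.8) = 403.8
  Q: 0 + 1(403.8) = 403.8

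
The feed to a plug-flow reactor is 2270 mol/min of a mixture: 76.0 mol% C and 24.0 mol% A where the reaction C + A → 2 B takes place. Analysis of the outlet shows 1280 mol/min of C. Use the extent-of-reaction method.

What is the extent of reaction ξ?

For C: n = n₀ − 1ξ → 1280 = 1725 − 1ξ, giving ξ = 445.2 mol/min.
Outlet amounts (n = n₀ + ν ξ):
  C: 1725 − 1(445.2) = 1280
  A: 544.8 − 1(445.2) = 99.6
  B: 0 + 2(445.2) = 890.4

ξ = 445 mol/min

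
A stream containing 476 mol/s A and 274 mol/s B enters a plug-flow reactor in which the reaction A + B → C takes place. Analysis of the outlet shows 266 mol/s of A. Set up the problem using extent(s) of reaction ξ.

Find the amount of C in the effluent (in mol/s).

For A: n = n₀ − 1ξ → 266 = 476 − 1ξ, giving ξ = 210 mol/s.
Outlet amounts (n = n₀ + ν ξ):
  A: 476 − 1(210) = 266
  B: 274 − 1(210) = 64
  C: 0 + 1(210) = 210

210 mol/s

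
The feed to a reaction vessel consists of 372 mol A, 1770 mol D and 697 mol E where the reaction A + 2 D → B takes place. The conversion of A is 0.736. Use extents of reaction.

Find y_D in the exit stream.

0.533

A reacted = 0.736 × 372 = 273.8 mol; ν_A = −1, so ξ = 273.8/1 = 273.8 mol.
Outlet amounts (n = n₀ + ν ξ):
  A: 372 − 1(273.8) = 98.21
  D: 1770 − 2(273.8) = 1222
  B: 0 + 1(273.8) = 273.8
  E: 697 (inert)
Total out = 2291 mol; y_D = 1222 / 2291 = 0.5335.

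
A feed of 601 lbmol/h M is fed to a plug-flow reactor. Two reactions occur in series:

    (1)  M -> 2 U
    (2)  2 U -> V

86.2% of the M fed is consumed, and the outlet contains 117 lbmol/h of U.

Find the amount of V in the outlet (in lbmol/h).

460 lbmol/h

Conversion of M: M consumed = 1ξ₁ = 0.862 × 601 → ξ₁ = 518.1 lbmol/h.
U balance: n_U = 0 + 2ξ₁ − 2ξ₂ = 117 → ξ₂ = (2·518.1 − 117)/2 = 459.6 lbmol/h.
Outlet amounts (n = n₀ + Σ ν·ξ):
  M: 601 − 1(518.1) = 82.94
  U: 0 + 2(518.1) − 2(459.6) = 117
  V: 0 + 1(459.6) = 459.6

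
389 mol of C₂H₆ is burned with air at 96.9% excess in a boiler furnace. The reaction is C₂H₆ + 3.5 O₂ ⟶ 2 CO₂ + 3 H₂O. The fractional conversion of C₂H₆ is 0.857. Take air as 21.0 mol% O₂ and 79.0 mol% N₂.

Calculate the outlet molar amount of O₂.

Stoichiometric O₂ = 3.5 × 389 = 1362 mol; O₂ fed = 1362 × 1.969 = 2681 mol.
N₂ fed = 2681 × 79/21 = 10080 mol.
Fuel reacted = 0.857 × 389 → ξ = 333.4 mol.
Outlet (n = n₀ + ν ξ):
  C₂H₆: 389 − 1(333.4) = 55.63
  O₂: 2681 − 3.5(333.4) = 1514
  N₂: 10080 (inert)
  CO₂: 0 + 2(333.4) = 666.7
  H₂O: 0 + 3(333.4) = 1000

1510 mol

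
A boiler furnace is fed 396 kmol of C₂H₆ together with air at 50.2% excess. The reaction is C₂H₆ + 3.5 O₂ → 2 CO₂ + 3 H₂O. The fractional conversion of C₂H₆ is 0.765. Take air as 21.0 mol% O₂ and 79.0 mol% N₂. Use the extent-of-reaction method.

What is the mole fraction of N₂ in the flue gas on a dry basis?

Stoichiometric O₂ = 3.5 × 396 = 1386 kmol; O₂ fed = 1386 × 1.502 = 2082 kmol.
N₂ fed = 2082 × 79/21 = 7831 kmol.
Fuel reacted = 0.765 × 396 → ξ = 302.9 kmol.
Outlet (n = n₀ + ν ξ):
  C₂H₆: 396 − 1(302.9) = 93.06
  O₂: 2082 − 3.5(302.9) = 1021
  N₂: 7831 (inert)
  CO₂: 0 + 2(302.9) = 605.9
  H₂O: 0 + 3(302.9) = 908.8
Dry total = 9552 kmol; y_N₂ (dry) = 7831 / 9552 = 0.8199.

0.82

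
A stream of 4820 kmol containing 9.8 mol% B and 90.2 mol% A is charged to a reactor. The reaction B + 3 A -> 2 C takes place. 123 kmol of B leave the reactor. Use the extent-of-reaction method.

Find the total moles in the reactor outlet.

For B: n = n₀ − 1ξ → 123 = 472.4 − 1ξ, giving ξ = 349.4 kmol.
Outlet amounts (n = n₀ + ν ξ):
  B: 472.4 − 1(349.4) = 123
  A: 4348 − 3(349.4) = 3300
  C: 0 + 2(349.4) = 698.7
Total out = 123 + 3300 + 698.7 = 4121 kmol.

4120 kmol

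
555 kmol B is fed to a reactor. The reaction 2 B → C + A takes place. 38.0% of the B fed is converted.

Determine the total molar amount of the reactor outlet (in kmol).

B reacted = 0.38 × 555 = 210.9 kmol; ν_B = −2, so ξ = 210.9/2 = 105.5 kmol.
Outlet amounts (n = n₀ + ν ξ):
  B: 555 − 2(105.5) = 344.1
  C: 0 + 1(105.5) = 105.5
  A: 0 + 1(105.5) = 105.5
Total out = 344.1 + 105.5 + 105.5 = 555 kmol.

555 kmol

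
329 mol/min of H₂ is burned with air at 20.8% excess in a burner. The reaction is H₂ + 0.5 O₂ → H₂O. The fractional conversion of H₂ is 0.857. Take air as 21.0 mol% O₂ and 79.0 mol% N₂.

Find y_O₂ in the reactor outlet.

0.0509

Stoichiometric O₂ = 0.5 × 329 = 164.5 mol/min; O₂ fed = 164.5 × 1.208 = 198.7 mol/min.
N₂ fed = 198.7 × 79/21 = 747.6 mol/min.
Fuel reacted = 0.857 × 329 → ξ = 282 mol/min.
Outlet (n = n₀ + ν ξ):
  H₂: 329 − 1(282) = 47.05
  O₂: 198.7 − 0.5(282) = 57.74
  N₂: 747.6 (inert)
  H₂O: 0 + 1(282) = 282
Total out = 1134 mol/min; y_O₂ = 57.74 / 1134 = 0.0509.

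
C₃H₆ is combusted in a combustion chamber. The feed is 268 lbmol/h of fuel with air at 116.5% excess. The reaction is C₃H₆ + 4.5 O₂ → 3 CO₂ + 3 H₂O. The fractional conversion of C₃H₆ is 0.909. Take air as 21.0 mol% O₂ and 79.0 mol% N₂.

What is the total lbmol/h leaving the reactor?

Stoichiometric O₂ = 4.5 × 268 = 1206 lbmol/h; O₂ fed = 1206 × 2.165 = 2611 lbmol/h.
N₂ fed = 2611 × 79/21 = 9822 lbmol/h.
Fuel reacted = 0.909 × 268 → ξ = 243.6 lbmol/h.
Outlet (n = n₀ + ν ξ):
  C₃H₆: 268 − 1(243.6) = 24.39
  O₂: 2611 − 4.5(243.6) = 1515
  N₂: 9822 (inert)
  CO₂: 0 + 3(243.6) = 730.8
  H₂O: 0 + 3(243.6) = 730.8
Total out = 24.39 + 1515 + 9822 + 730.8 + 730.8 = 12820 lbmol/h.

12800 lbmol/h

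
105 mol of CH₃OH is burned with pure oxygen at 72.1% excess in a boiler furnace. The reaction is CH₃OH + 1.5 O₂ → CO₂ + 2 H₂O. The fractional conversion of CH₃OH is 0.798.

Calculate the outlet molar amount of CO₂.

Stoichiometric O₂ = 1.5 × 105 = 157.5 mol; O₂ fed = 157.5 × 1.721 = 271.1 mol.
Fuel reacted = 0.798 × 105 → ξ = 83.79 mol.
Outlet (n = n₀ + ν ξ):
  CH₃OH: 105 − 1(83.79) = 21.21
  O₂: 271.1 − 1.5(83.79) = 145.4
  CO₂: 0 + 1(83.79) = 83.79
  H₂O: 0 + 2(83.79) = 167.6

83.8 mol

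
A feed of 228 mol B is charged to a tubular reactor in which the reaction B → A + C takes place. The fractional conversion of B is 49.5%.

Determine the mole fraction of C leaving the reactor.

B reacted = 0.495 × 228 = 112.9 mol; ν_B = −1, so ξ = 112.9/1 = 112.9 mol.
Outlet amounts (n = n₀ + ν ξ):
  B: 228 − 1(112.9) = 115.1
  A: 0 + 1(112.9) = 112.9
  C: 0 + 1(112.9) = 112.9
Total out = 340.9 mol; y_C = 112.9 / 340.9 = 0.3311.

0.331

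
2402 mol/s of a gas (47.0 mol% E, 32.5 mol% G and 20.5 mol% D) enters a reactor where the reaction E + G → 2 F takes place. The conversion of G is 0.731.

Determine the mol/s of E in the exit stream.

G reacted = 0.731 × 780.6 = 570.7 mol/s; ν_G = −1, so ξ = 570.7/1 = 570.7 mol/s.
Outlet amounts (n = n₀ + ν ξ):
  E: 1129 − 1(570.7) = 558.3
  G: 780.6 − 1(570.7) = 210
  F: 0 + 2(570.7) = 1141
  D: 492.4 (inert)

558 mol/s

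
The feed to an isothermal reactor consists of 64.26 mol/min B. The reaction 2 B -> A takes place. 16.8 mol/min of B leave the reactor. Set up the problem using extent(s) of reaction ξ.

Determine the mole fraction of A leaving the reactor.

0.585

For B: n = n₀ − 2ξ → 16.8 = 64.26 − 2ξ, giving ξ = 23.73 mol/min.
Outlet amounts (n = n₀ + ν ξ):
  B: 64.26 − 2(23.73) = 16.8
  A: 0 + 1(23.73) = 23.73
Total out = 40.53 mol/min; y_A = 23.73 / 40.53 = 0.5855.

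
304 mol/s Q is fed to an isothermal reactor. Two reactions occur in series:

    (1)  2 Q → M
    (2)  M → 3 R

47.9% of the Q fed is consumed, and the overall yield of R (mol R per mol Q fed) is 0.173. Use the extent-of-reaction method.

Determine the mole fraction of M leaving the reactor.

0.208

Conversion of Q: Q consumed = 2ξ₁ = 0.479 × 304 → ξ₁ = 72.81 mol/s.
Yield of R: 3ξ₂ / 304 = 0.173 → ξ₂ = 17.53 mol/s.
Outlet amounts (n = n₀ + Σ ν·ξ):
  Q: 304 − 2(72.81) = 158.4
  M: 0 + 1(72.81) − 1(17.53) = 55.28
  R: 0 + 3(17.53) = 52.59
Total out = 266.3 mol/s; y_M = 55.28 / 266.3 = 0.2076.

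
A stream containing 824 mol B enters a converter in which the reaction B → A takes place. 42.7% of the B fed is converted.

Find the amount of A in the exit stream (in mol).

B reacted = 0.427 × 824 = 351.8 mol; ν_B = −1, so ξ = 351.8/1 = 351.8 mol.
Outlet amounts (n = n₀ + ν ξ):
  B: 824 − 1(351.8) = 472.2
  A: 0 + 1(351.8) = 351.8

352 mol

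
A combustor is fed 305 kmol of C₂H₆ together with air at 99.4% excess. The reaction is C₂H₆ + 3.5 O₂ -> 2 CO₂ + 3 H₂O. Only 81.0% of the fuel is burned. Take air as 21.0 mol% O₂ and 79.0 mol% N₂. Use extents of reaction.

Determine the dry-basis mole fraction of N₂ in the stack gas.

0.815

Stoichiometric O₂ = 3.5 × 305 = 1068 kmol; O₂ fed = 1068 × 1.994 = 2129 kmol.
N₂ fed = 2129 × 79/21 = 8008 kmol.
Fuel reacted = 0.81 × 305 → ξ = 247.1 kmol.
Outlet (n = n₀ + ν ξ):
  C₂H₆: 305 − 1(247.1) = 57.95
  O₂: 2129 − 3.5(247.1) = 1264
  N₂: 8008 (inert)
  CO₂: 0 + 2(247.1) = 494.1
  H₂O: 0 + 3(247.1) = 741.2
Dry total = 9824 kmol; y_N₂ (dry) = 8008 / 9824 = 0.8151.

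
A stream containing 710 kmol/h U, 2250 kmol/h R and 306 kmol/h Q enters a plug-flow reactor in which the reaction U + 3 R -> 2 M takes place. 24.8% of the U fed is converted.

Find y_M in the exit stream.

0.121

U reacted = 0.248 × 710 = 176.1 kmol/h; ν_U = −1, so ξ = 176.1/1 = 176.1 kmol/h.
Outlet amounts (n = n₀ + ν ξ):
  U: 710 − 1(176.1) = 533.9
  R: 2250 − 3(176.1) = 1722
  M: 0 + 2(176.1) = 352.2
  Q: 306 (inert)
Total out = 2914 kmol/h; y_M = 352.2 / 2914 = 0.1209.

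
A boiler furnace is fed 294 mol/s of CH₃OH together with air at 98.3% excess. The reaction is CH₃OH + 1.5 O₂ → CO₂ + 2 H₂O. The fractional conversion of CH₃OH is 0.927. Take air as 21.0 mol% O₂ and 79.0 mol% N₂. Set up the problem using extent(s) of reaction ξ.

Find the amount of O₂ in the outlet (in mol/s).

466 mol/s

Stoichiometric O₂ = 1.5 × 294 = 441 mol/s; O₂ fed = 441 × 1.983 = 874.5 mol/s.
N₂ fed = 874.5 × 79/21 = 3290 mol/s.
Fuel reacted = 0.927 × 294 → ξ = 272.5 mol/s.
Outlet (n = n₀ + ν ξ):
  CH₃OH: 294 − 1(272.5) = 21.46
  O₂: 874.5 − 1.5(272.5) = 465.7
  N₂: 3290 (inert)
  CO₂: 0 + 1(272.5) = 272.5
  H₂O: 0 + 2(272.5) = 545.1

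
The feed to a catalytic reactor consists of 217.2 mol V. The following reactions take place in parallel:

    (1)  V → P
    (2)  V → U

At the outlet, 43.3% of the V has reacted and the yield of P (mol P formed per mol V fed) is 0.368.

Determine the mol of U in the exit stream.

Yield of P: 1ξ₁ / 217.2 = 0.368 → ξ₁ = 79.93 mol.
Conversion of V: 1ξ₁ + 1ξ₂ = 0.433 × 217.2 = 94.05 → ξ₂ = 14.12 mol.
Outlet amounts (n = n₀ + Σ ν·ξ):
  V: 217.2 − 1(79.93) − 1(14.12) = 123.2
  P: 0 + 1(79.93) = 79.93
  U: 0 + 1(14.12) = 14.12

14.1 mol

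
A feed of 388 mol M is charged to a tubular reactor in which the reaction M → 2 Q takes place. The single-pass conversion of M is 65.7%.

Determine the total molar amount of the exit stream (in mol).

643 mol

M reacted = 0.657 × 388 = 254.9 mol; ν_M = −1, so ξ = 254.9/1 = 254.9 mol.
Outlet amounts (n = n₀ + ν ξ):
  M: 388 − 1(254.9) = 133.1
  Q: 0 + 2(254.9) = 509.8
Total out = 133.1 + 509.8 = 642.9 mol.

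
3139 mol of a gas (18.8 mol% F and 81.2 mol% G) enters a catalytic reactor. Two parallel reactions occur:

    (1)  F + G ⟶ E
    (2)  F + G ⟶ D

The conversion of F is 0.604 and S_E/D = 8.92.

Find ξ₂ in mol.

Conversion of F: F consumed = 0.604 × 590.1 = 356.4 mol = 1ξ₁ + 1ξ₂.
Selectivity: 1ξ₁ / (1ξ₂) = 8.92 → ξ₁ = 8.92 ξ₂.
Substitute: (1·8.92 + 1) ξ₂ = 356.4 → ξ₂ = 35.93 mol, ξ₁ = 320.5 mol.
Outlet amounts (n = n₀ + Σ ν·ξ):
  F: 590.1 − 1(320.5) − 1(35.93) = 233.7
  G: 2549 − 1(320.5) − 1(35.93) = 2192
  E: 0 + 1(320.5) = 320.5
  D: 0 + 1(35.93) = 35.93

ξ₂ = 35.9 mol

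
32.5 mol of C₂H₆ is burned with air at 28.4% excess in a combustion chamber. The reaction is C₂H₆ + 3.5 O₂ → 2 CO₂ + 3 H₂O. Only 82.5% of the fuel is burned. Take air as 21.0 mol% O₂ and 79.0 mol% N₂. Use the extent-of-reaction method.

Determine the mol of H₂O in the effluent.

80.4 mol

Stoichiometric O₂ = 3.5 × 32.5 = 113.8 mol; O₂ fed = 113.8 × 1.284 = 146.1 mol.
N₂ fed = 146.1 × 79/21 = 549.4 mol.
Fuel reacted = 0.825 × 32.5 → ξ = 26.81 mol.
Outlet (n = n₀ + ν ξ):
  C₂H₆: 32.5 − 1(26.81) = 5.688
  O₂: 146.1 − 3.5(26.81) = 52.21
  N₂: 549.4 (inert)
  CO₂: 0 + 2(26.81) = 53.62
  H₂O: 0 + 3(26.81) = 80.44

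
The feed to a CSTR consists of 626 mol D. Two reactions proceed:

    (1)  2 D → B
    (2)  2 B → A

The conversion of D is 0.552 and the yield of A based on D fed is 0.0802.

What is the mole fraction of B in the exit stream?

Conversion of D: D consumed = 2ξ₁ = 0.552 × 626 → ξ₁ = 172.8 mol.
Yield of A: 1ξ₂ / 626 = 0.0802 → ξ₂ = 50.21 mol.
Outlet amounts (n = n₀ + Σ ν·ξ):
  D: 626 − 2(172.8) = 280.4
  B: 0 + 1(172.8) − 2(50.21) = 72.37
  A: 0 + 1(50.21) = 50.21
Total out = 403 mol; y_B = 72.37 / 403 = 0.1796.

0.18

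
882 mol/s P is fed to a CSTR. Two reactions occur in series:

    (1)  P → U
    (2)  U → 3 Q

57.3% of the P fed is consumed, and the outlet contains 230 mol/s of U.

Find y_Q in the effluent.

0.577

Conversion of P: P consumed = 1ξ₁ = 0.573 × 882 → ξ₁ = 505.4 mol/s.
U balance: n_U = 0 + 1ξ₁ − 1ξ₂ = 230 → ξ₂ = (1·505.4 − 230)/1 = 275.4 mol/s.
Outlet amounts (n = n₀ + Σ ν·ξ):
  P: 882 − 1(505.4) = 376.6
  U: 0 + 1(505.4) − 1(275.4) = 230
  Q: 0 + 3(275.4) = 826.2
Total out = 1433 mol/s; y_Q = 826.2 / 1433 = 0.5766.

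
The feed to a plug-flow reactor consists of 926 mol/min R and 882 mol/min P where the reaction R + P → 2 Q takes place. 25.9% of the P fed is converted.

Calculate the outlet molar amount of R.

698 mol/min

P reacted = 0.259 × 882 = 228.4 mol/min; ν_P = −1, so ξ = 228.4/1 = 228.4 mol/min.
Outlet amounts (n = n₀ + ν ξ):
  R: 926 − 1(228.4) = 697.6
  P: 882 − 1(228.4) = 653.6
  Q: 0 + 2(228.4) = 456.9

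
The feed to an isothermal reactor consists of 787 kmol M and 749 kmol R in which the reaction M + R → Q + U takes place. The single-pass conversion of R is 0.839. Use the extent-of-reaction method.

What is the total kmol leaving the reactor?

1540 kmol

R reacted = 0.839 × 749 = 628.4 kmol; ν_R = −1, so ξ = 628.4/1 = 628.4 kmol.
Outlet amounts (n = n₀ + ν ξ):
  M: 787 − 1(628.4) = 158.6
  R: 749 − 1(628.4) = 120.6
  Q: 0 + 1(628.4) = 628.4
  U: 0 + 1(628.4) = 628.4
Total out = 158.6 + 120.6 + 628.4 + 628.4 = 1536 kmol.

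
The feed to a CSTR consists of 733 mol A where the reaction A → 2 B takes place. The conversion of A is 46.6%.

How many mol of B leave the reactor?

A reacted = 0.466 × 733 = 341.6 mol; ν_A = −1, so ξ = 341.6/1 = 341.6 mol.
Outlet amounts (n = n₀ + ν ξ):
  A: 733 − 1(341.6) = 391.4
  B: 0 + 2(341.6) = 683.2

683 mol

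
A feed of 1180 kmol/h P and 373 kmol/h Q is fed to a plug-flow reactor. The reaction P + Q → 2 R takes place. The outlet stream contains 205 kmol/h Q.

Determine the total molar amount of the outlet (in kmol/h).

For Q: n = n₀ − 1ξ → 205 = 373 − 1ξ, giving ξ = 168 kmol/h.
Outlet amounts (n = n₀ + ν ξ):
  P: 1180 − 1(168) = 1012
  Q: 373 − 1(168) = 205
  R: 0 + 2(168) = 336
Total out = 1012 + 205 + 336 = 1553 kmol/h.

1550 kmol/h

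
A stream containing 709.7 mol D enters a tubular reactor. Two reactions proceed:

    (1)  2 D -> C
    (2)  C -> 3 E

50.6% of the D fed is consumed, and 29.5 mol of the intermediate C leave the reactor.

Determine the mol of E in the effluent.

Conversion of D: D consumed = 2ξ₁ = 0.506 × 709.7 → ξ₁ = 179.6 mol.
C balance: n_C = 0 + 1ξ₁ − 1ξ₂ = 29.5 → ξ₂ = (1·179.6 − 29.5)/1 = 150.1 mol.
Outlet amounts (n = n₀ + Σ ν·ξ):
  D: 709.7 − 2(179.6) = 350.6
  C: 0 + 1(179.6) − 1(150.1) = 29.5
  E: 0 + 3(150.1) = 450.2

450 mol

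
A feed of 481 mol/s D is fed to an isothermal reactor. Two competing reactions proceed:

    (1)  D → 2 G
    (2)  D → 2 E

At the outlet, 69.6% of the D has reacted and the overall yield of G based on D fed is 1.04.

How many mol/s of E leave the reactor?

169 mol/s

Yield of G: 2ξ₁ / 481 = 1.04 → ξ₁ = 250.1 mol/s.
Conversion of D: 1ξ₁ + 1ξ₂ = 0.696 × 481 = 334.8 → ξ₂ = 84.66 mol/s.
Outlet amounts (n = n₀ + Σ ν·ξ):
  D: 481 − 1(250.1) − 1(84.66) = 146.2
  G: 0 + 2(250.1) = 500.2
  E: 0 + 2(84.66) = 169.3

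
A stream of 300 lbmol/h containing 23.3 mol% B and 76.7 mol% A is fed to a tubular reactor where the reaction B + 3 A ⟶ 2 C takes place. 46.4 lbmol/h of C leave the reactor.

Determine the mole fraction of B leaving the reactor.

0.184

For C: n = n₀ + 2ξ → 46.4 = 0 + 2ξ, giving ξ = 23.2 lbmol/h.
Outlet amounts (n = n₀ + ν ξ):
  B: 69.9 − 1(23.2) = 46.7
  A: 230.1 − 3(23.2) = 160.5
  C: 0 + 2(23.2) = 46.4
Total out = 253.6 lbmol/h; y_B = 46.7 / 253.6 = 0.1841.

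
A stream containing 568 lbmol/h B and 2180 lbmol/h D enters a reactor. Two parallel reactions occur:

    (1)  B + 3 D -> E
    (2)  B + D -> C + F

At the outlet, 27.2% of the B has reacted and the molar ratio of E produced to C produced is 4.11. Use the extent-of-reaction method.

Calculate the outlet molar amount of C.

30.2 lbmol/h

Conversion of B: B consumed = 0.272 × 568 = 154.5 lbmol/h = 1ξ₁ + 1ξ₂.
Selectivity: 1ξ₁ / (1ξ₂) = 4.11 → ξ₁ = 4.11 ξ₂.
Substitute: (1·4.11 + 1) ξ₂ = 154.5 → ξ₂ = 30.23 lbmol/h, ξ₁ = 124.3 lbmol/h.
Outlet amounts (n = n₀ + Σ ν·ξ):
  B: 568 − 1(124.3) − 1(30.23) = 413.5
  D: 2180 − 3(124.3) − 1(30.23) = 1777
  E: 0 + 1(124.3) = 124.3
  C: 0 + 1(30.23) = 30.23
  F: 0 + 1(30.23) = 30.23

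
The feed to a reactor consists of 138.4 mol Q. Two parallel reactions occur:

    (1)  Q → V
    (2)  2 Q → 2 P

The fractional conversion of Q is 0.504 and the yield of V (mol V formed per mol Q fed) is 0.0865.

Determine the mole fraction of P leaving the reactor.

Yield of V: 1ξ₁ / 138.4 = 0.0865 → ξ₁ = 11.97 mol.
Conversion of Q: 1ξ₁ + 2ξ₂ = 0.504 × 138.4 = 69.75 → ξ₂ = 28.89 mol.
Outlet amounts (n = n₀ + Σ ν·ξ):
  Q: 138.4 − 1(11.97) − 2(28.89) = 68.65
  V: 0 + 1(11.97) = 11.97
  P: 0 + 2(28.89) = 57.78
Total out = 138.4 mol; y_P = 57.78 / 138.4 = 0.4175.

0.417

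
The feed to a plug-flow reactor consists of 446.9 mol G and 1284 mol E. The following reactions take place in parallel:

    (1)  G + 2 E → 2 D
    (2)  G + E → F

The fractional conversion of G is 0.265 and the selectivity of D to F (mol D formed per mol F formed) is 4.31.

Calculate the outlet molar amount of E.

Conversion of G: G consumed = 0.265 × 446.9 = 118.4 mol = 1ξ₁ + 1ξ₂.
Selectivity: 2ξ₁ / (1ξ₂) = 4.31 → ξ₁ = 2.155 ξ₂.
Substitute: (1·2.155 + 1) ξ₂ = 118.4 → ξ₂ = 37.54 mol, ξ₁ = 80.89 mol.
Outlet amounts (n = n₀ + Σ ν·ξ):
  G: 446.9 − 1(80.89) − 1(37.54) = 328.5
  E: 1284 − 2(80.89) − 1(37.54) = 1085
  D: 0 + 2(80.89) = 161.8
  F: 0 + 1(37.54) = 37.54

1080 mol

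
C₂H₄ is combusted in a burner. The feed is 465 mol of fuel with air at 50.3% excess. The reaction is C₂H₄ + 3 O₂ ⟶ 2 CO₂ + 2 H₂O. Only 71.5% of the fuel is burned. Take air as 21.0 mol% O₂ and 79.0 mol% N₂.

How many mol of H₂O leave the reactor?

665 mol

Stoichiometric O₂ = 3 × 465 = 1395 mol; O₂ fed = 1395 × 1.503 = 2097 mol.
N₂ fed = 2097 × 79/21 = 7888 mol.
Fuel reacted = 0.715 × 465 → ξ = 332.5 mol.
Outlet (n = n₀ + ν ξ):
  C₂H₄: 465 − 1(332.5) = 132.5
  O₂: 2097 − 3(332.5) = 1099
  N₂: 7888 (inert)
  CO₂: 0 + 2(332.5) = 664.9
  H₂O: 0 + 2(332.5) = 664.9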